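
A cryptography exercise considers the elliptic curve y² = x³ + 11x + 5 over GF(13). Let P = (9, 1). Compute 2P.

tangent at (9, 1): λ = (3·9² + 11)/(2·1) ≡ 7/2. 2⁻¹ ≡ 7 (mod 13), so λ ≡ 7·7 ≡ 10.
  x = λ² - 9 - 9 = 100 - 18 ≡ 4; y = λ·(9 - 4) - 1 ≡ 10. → (4, 10)

(4, 10)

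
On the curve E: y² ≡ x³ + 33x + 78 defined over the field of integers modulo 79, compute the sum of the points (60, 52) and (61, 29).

(13, 52)

(60, 52) + (61, 29). λ = (29 - 52)/(61 - 60) ≡ 56/1 mod 79. 1⁻¹ ≡ 1 (mod 79) since 1·1 = 1 ≡ 1, so λ ≡ 56.
  x = λ² - 60 - 61 = 3136 - 121 ≡ 13; y = λ·(60 - 13) - 52 ≡ 52. → (13, 52)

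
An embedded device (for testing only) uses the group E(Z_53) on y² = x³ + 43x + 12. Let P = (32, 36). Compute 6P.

(46, 51)

Repeated addition: build up to 6P.
2P: tangent at (32, 36): λ = (3·32² + 43)/(2·36) ≡ 41/19. 19⁻¹ ≡ 14 (mod 53), so λ ≡ 41·14 ≡ 44.
  x = λ² - 32 - 32 = 1936 - 64 ≡ 17; y = λ·(32 - 17) - 36 ≡ 41. → (17, 41)
3P: (17, 41) + (32, 36). λ = (36 - 41)/(32 - 17) ≡ 48/15 mod 53. 15⁻¹ ≡ 46 (mod 53), so λ ≡ 35.
  x = λ² - 17 - 32 = 1225 - 49 ≡ 10; y = λ·(17 - 10) - 41 ≡ 45. → (10, 45)
4P: (10, 45) + (32, 36). λ = (36 - 45)/(32 - 10) ≡ 44/22 mod 53. 22⁻¹ ≡ 41 (mod 53), so λ ≡ 2.
  x = λ² - 10 - 32 = 4 - 42 ≡ 15; y = λ·(10 - 15) - 45 ≡ 51. → (15, 51)
5P: (15, 51) + (32, 36). λ = (36 - 51)/(32 - 15) ≡ 38/17 mod 53. 17⁻¹ ≡ 25 (mod 53), so λ ≡ 49.
  x = λ² - 15 - 32 = 2401 - 47 ≡ 22; y = λ·(15 - 22) - 51 ≡ 30. → (22, 30)
6P: (22, 30) + (32, 36). λ = (36 - 30)/(32 - 22) ≡ 6/10 mod 53. 10⁻¹ ≡ 16 (mod 53), so λ ≡ 43.
  x = λ² - 22 - 32 = 1849 - 54 ≡ 46; y = λ·(22 - 46) - 30 ≡ 51. → (46, 51)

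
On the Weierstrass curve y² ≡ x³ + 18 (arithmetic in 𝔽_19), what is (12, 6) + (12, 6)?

tangent at (12, 6): λ = (3·12² + 0)/(2·6) ≡ 14/12. 12⁻¹ ≡ 8 (mod 19) since 12·8 = 96 ≡ 1, so λ ≡ 14·8 ≡ 17.
  x = λ² - 12 - 12 = 289 - 24 ≡ 18; y = λ·(12 - 18) - 6 ≡ 6. → (18, 6)

(18, 6)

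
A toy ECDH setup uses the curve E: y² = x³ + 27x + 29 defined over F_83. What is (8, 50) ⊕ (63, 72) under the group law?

(52, 32)

(8, 50) + (63, 72). λ = (72 - 50)/(63 - 8) ≡ 22/55 mod 83. 55⁻¹ ≡ 80 (mod 83), so λ ≡ 17.
  x = λ² - 8 - 63 = 289 - 71 ≡ 52; y = λ·(8 - 52) - 50 ≡ 32. → (52, 32)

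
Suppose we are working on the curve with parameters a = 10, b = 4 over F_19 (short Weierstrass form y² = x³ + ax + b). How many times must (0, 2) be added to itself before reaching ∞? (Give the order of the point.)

2P: tangent at (0, 2): λ = (3·0² + 10)/(2·2) ≡ 10/4. 4⁻¹ ≡ 5 (mod 19), so λ ≡ 10·5 ≡ 12.
  x = λ² - 0 - 0 = 144 - 0 ≡ 11; y = λ·(0 - 11) - 2 ≡ 18. → (11, 18)
3P: (11, 18) + (0, 2). λ = (2 - 18)/(0 - 11) ≡ 3/8 mod 19. 8⁻¹ ≡ 12 (mod 19) since 8·12 = 96 ≡ 1, so λ ≡ 17.
  x = λ² - 11 - 0 = 289 - 11 ≡ 12; y = λ·(11 - 12) - 18 ≡ 3. → (12, 3)
4P: (12, 3) + (0, 2). λ = (2 - 3)/(0 - 12) ≡ 18/7 mod 19. 7⁻¹ ≡ 11 (mod 19) since 7·11 = 77 ≡ 1, so λ ≡ 8.
  x = λ² - 12 - 0 = 64 - 12 ≡ 14; y = λ·(12 - 14) - 3 ≡ 0. → (14, 0)
5P: (14, 0) + (0, 2). λ = (2 - 0)/(0 - 14) ≡ 2/5 mod 19. 5⁻¹ ≡ 4 (mod 19), so λ ≡ 8.
  x = λ² - 14 - 0 = 64 - 14 ≡ 12; y = λ·(14 - 12) - 0 ≡ 16. → (12, 16)
6P: (12, 16) + (0, 2). λ = (2 - 16)/(0 - 12) ≡ 5/7 mod 19. 7⁻¹ ≡ 11 (mod 19), so λ ≡ 17.
  x = λ² - 12 - 0 = 289 - 12 ≡ 11; y = λ·(12 - 11) - 16 ≡ 1. → (11, 1)
7P: (11, 1) + (0, 2). λ = (2 - 1)/(0 - 11) ≡ 1/8 mod 19. 8⁻¹ ≡ 12 (mod 19) since 8·12 = 96 ≡ 1, so λ ≡ 12.
  x = λ² - 11 - 0 = 144 - 11 ≡ 0; y = λ·(11 - 0) - 1 ≡ 17. → (0, 17)
8P: (0, 17) + (0, 2): same x and y₁ ≡ -y₂, so the sum is ∞.
8P = ∞, so the order is 8.

8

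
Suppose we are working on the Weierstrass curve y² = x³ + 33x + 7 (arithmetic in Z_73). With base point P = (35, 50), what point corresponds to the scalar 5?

Repeated addition: build up to 5P.
2P: tangent at (35, 50): λ = (3·35² + 33)/(2·50) ≡ 58/27. 27⁻¹ ≡ 46 (mod 73), so λ ≡ 58·46 ≡ 40.
  x = λ² - 35 - 35 = 1600 - 70 ≡ 70; y = λ·(35 - 70) - 50 ≡ 10. → (70, 10)
3P: (70, 10) + (35, 50). λ = (50 - 10)/(35 - 70) ≡ 40/38 mod 73. 38⁻¹ ≡ 25 (mod 73), so λ ≡ 51.
  x = λ² - 70 - 35 = 2601 - 105 ≡ 14; y = λ·(70 - 14) - 10 ≡ 72. → (14, 72)
4P: (14, 72) + (35, 50). λ = (50 - 72)/(35 - 14) ≡ 51/21 mod 73. 21⁻¹ ≡ 7 (mod 73), so λ ≡ 65.
  x = λ² - 14 - 35 = 4225 - 49 ≡ 15; y = λ·(14 - 15) - 72 ≡ 9. → (15, 9)
5P: (15, 9) + (35, 50). λ = (50 - 9)/(35 - 15) ≡ 41/20 mod 73. 20⁻¹ ≡ 11 (mod 73) since 20·11 = 220 ≡ 1, so λ ≡ 13.
  x = λ² - 15 - 35 = 169 - 50 ≡ 46; y = λ·(15 - 46) - 9 ≡ 26. → (46, 26)

(46, 26)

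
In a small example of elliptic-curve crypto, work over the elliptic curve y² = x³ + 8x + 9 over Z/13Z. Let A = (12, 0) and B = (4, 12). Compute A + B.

(9, 2)

(12, 0) + (4, 12). λ = (12 - 0)/(4 - 12) ≡ 12/5 mod 13. 5⁻¹ ≡ 8 (mod 13) since 5·8 = 40 ≡ 1, so λ ≡ 5.
  x = λ² - 12 - 4 = 25 - 16 ≡ 9; y = λ·(12 - 9) - 0 ≡ 2. → (9, 2)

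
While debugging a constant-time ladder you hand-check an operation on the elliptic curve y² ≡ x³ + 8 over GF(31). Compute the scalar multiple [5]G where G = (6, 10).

Double-and-add on 5 = (101)₂. Start with G = (6, 10) for the leading 1-bit.
double: tangent at (6, 10): λ = (3·6² + 0)/(2·10) ≡ 15/20. 20⁻¹ ≡ 14 (mod 31) since 20·14 = 280 ≡ 1, so λ ≡ 15·14 ≡ 24.
  x = λ² - 6 - 6 = 576 - 12 ≡ 6; y = λ·(6 - 6) - 10 ≡ 21. → (6, 21)
double: tangent at (6, 21): λ = (3·6² + 0)/(2·21) ≡ 15/11. 11⁻¹ ≡ 17 (mod 31), so λ ≡ 15·17 ≡ 7.
  x = λ² - 6 - 6 = 49 - 12 ≡ 6; y = λ·(6 - 6) - 21 ≡ 10. → (6, 10)
add G: tangent at (6, 10): λ = (3·6² + 0)/(2·10) ≡ 15/20. 20⁻¹ ≡ 14 (mod 31), so λ ≡ 15·14 ≡ 24.
  x = λ² - 6 - 6 = 576 - 12 ≡ 6; y = λ·(6 - 6) - 10 ≡ 21. → (6, 21)

(6, 21)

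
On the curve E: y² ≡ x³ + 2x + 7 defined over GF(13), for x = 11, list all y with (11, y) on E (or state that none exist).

none

x³ + 2x + 7 = 1360 ≡ 8 (mod 13).
8 is a non-residue mod 13; no y exists.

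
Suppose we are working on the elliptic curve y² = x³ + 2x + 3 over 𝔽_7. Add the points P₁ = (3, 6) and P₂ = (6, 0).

(3, 6) + (6, 0). λ = (0 - 6)/(6 - 3) ≡ 1/3 mod 7. 3⁻¹ ≡ 5 (mod 7) since 3·5 = 15 ≡ 1, so λ ≡ 5.
  x = λ² - 3 - 6 = 25 - 9 ≡ 2; y = λ·(3 - 2) - 6 ≡ 6. → (2, 6)

(2, 6)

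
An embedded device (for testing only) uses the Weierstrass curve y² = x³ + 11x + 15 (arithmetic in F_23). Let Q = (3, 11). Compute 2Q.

(12, 9)

tangent at (3, 11): λ = (3·3² + 11)/(2·11) ≡ 15/22. 22⁻¹ ≡ 22 (mod 23), so λ ≡ 15·22 ≡ 8.
  x = λ² - 3 - 3 = 64 - 6 ≡ 12; y = λ·(3 - 12) - 11 ≡ 9. → (12, 9)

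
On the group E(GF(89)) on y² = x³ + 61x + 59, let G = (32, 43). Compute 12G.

Double-and-add on 12 = (1100)₂. Start with G = (32, 43) for the leading 1-bit.
double: tangent at (32, 43): λ = (3·32² + 61)/(2·43) ≡ 18/86. 86⁻¹ ≡ 59 (mod 89), so λ ≡ 18·59 ≡ 83.
  x = λ² - 32 - 32 = 6889 - 64 ≡ 61; y = λ·(32 - 61) - 43 ≡ 42. → (61, 42)
add G: (61, 42) + (32, 43). λ = (43 - 42)/(32 - 61) ≡ 1/60 mod 89. 60⁻¹ ≡ 46 (mod 89), so λ ≡ 46.
  x = λ² - 61 - 32 = 2116 - 93 ≡ 65; y = λ·(61 - 65) - 42 ≡ 41. → (65, 41)
double: tangent at (65, 41): λ = (3·65² + 61)/(2·41) ≡ 9/82. 82⁻¹ ≡ 38 (mod 89) since 82·38 = 3116 ≡ 1, so λ ≡ 9·38 ≡ 75.
  x = λ² - 65 - 65 = 5625 - 130 ≡ 66; y = λ·(65 - 66) - 41 ≡ 62. → (66, 62)
double: tangent at (66, 62): λ = (3·66² + 61)/(2·62) ≡ 46/35. 35⁻¹ ≡ 28 (mod 89), so λ ≡ 46·28 ≡ 42.
  x = λ² - 66 - 66 = 1764 - 132 ≡ 30; y = λ·(66 - 30) - 62 ≡ 26. → (30, 26)

(30, 26)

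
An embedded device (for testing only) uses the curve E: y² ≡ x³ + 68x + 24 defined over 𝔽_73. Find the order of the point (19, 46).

2P: tangent at (19, 46): λ = (3·19² + 68)/(2·46) ≡ 56/19. 19⁻¹ ≡ 50 (mod 73), so λ ≡ 56·50 ≡ 26.
  x = λ² - 19 - 19 = 676 - 38 ≡ 54; y = λ·(19 - 54) - 46 ≡ 66. → (54, 66)
3P: (54, 66) + (19, 46). λ = (46 - 66)/(19 - 54) ≡ 53/38 mod 73. 38⁻¹ ≡ 25 (mod 73), so λ ≡ 11.
  x = λ² - 54 - 19 = 121 - 73 ≡ 48; y = λ·(54 - 48) - 66 ≡ 0. → (48, 0)
4P: (48, 0) + (19, 46). λ = (46 - 0)/(19 - 48) ≡ 46/44 mod 73. 44⁻¹ ≡ 5 (mod 73), so λ ≡ 11.
  x = λ² - 48 - 19 = 121 - 67 ≡ 54; y = λ·(48 - 54) - 0 ≡ 7. → (54, 7)
5P: (54, 7) + (19, 46). λ = (46 - 7)/(19 - 54) ≡ 39/38 mod 73. 38⁻¹ ≡ 25 (mod 73), so λ ≡ 26.
  x = λ² - 54 - 19 = 676 - 73 ≡ 19; y = λ·(54 - 19) - 7 ≡ 27. → (19, 27)
6P: (19, 27) + (19, 46): same x and y₁ ≡ -y₂, so the sum is the point at infinity.
6P = the point at infinity, so the order is 6.

6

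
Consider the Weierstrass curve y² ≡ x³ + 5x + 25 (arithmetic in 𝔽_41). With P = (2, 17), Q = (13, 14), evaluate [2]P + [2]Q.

(21, 17)

First 2P:
Repeated addition: build up to 2P.
2P: tangent at (2, 17): λ = (3·2² + 5)/(2·17) ≡ 17/34. 34⁻¹ ≡ 35 (mod 41), so λ ≡ 17·35 ≡ 21.
  x = λ² - 2 - 2 = 441 - 4 ≡ 27; y = λ·(2 - 27) - 17 ≡ 32. → (27, 32)
2P = (27, 32).
Next 2Q:
Repeated addition: build up to 2Q.
2Q: tangent at (13, 14): λ = (3·13² + 5)/(2·14) ≡ 20/28. 28⁻¹ ≡ 22 (mod 41) since 28·22 = 616 ≡ 1, so λ ≡ 20·22 ≡ 30.
  x = λ² - 13 - 13 = 900 - 26 ≡ 13; y = λ·(13 - 13) - 14 ≡ 27. → (13, 27)
2Q = (13, 27).
Finally 2P + 2Q:
(27, 32) + (13, 27). λ = (27 - 32)/(13 - 27) ≡ 36/27 mod 41. 27⁻¹ ≡ 38 (mod 41), so λ ≡ 15.
  x = λ² - 27 - 13 = 225 - 40 ≡ 21; y = λ·(27 - 21) - 32 ≡ 17. → (21, 17)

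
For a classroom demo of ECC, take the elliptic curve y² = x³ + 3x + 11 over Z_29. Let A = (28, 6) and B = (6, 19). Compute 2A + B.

(12, 8)

First 2A:
Repeated addition: build up to 2A.
2A: tangent at (28, 6): λ = (3·28² + 3)/(2·6) ≡ 6/12. 12⁻¹ ≡ 17 (mod 29), so λ ≡ 6·17 ≡ 15.
  x = λ² - 28 - 28 = 225 - 56 ≡ 24; y = λ·(28 - 24) - 6 ≡ 25. → (24, 25)
2A = (24, 25).
Finally 2A + B:
(24, 25) + (6, 19). λ = (19 - 25)/(6 - 24) ≡ 23/11 mod 29. 11⁻¹ ≡ 8 (mod 29) since 11·8 = 88 ≡ 1, so λ ≡ 10.
  x = λ² - 24 - 6 = 100 - 30 ≡ 12; y = λ·(24 - 12) - 25 ≡ 8. → (12, 8)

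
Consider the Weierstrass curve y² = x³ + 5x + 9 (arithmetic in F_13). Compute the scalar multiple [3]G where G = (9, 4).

(11, 11)

Repeated addition: build up to 3G.
2G: tangent at (9, 4): λ = (3·9² + 5)/(2·4) ≡ 1/8. 8⁻¹ ≡ 5 (mod 13) since 8·5 = 40 ≡ 1, so λ ≡ 1·5 ≡ 5.
  x = λ² - 9 - 9 = 25 - 18 ≡ 7; y = λ·(9 - 7) - 4 ≡ 6. → (7, 6)
3G: (7, 6) + (9, 4). λ = (4 - 6)/(9 - 7) ≡ 11/2 mod 13. 2⁻¹ ≡ 7 (mod 13) since 2·7 = 14 ≡ 1, so λ ≡ 12.
  x = λ² - 7 - 9 = 144 - 16 ≡ 11; y = λ·(7 - 11) - 6 ≡ 11. → (11, 11)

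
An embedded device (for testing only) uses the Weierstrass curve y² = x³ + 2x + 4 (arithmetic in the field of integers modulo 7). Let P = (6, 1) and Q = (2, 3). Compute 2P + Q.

(2, 4)

First 2P:
Repeated addition: build up to 2P.
2P: tangent at (6, 1): λ = (3·6² + 2)/(2·1) ≡ 5/2. 2⁻¹ ≡ 4 (mod 7), so λ ≡ 5·4 ≡ 6.
  x = λ² - 6 - 6 = 36 - 12 ≡ 3; y = λ·(6 - 3) - 1 ≡ 3. → (3, 3)
2P = (3, 3).
Finally 2P + Q:
(3, 3) + (2, 3). λ = (3 - 3)/(2 - 3) ≡ 0/6 mod 7. 6⁻¹ ≡ 6 (mod 7), so λ ≡ 0.
  x = λ² - 3 - 2 = 0 - 5 ≡ 2; y = λ·(3 - 2) - 3 ≡ 4. → (2, 4)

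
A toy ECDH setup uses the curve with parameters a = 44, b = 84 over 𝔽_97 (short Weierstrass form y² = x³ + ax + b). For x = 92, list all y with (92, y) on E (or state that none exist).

x³ + 44x + 84 = 782820 ≡ 30 (mod 97).
30 is a non-residue mod 97; no y exists.

none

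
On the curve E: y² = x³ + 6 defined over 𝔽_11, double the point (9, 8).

(8, 1)

tangent at (9, 8): λ = (3·9² + 0)/(2·8) ≡ 1/5. 5⁻¹ ≡ 9 (mod 11), so λ ≡ 1·9 ≡ 9.
  x = λ² - 9 - 9 = 81 - 18 ≡ 8; y = λ·(9 - 8) - 8 ≡ 1. → (8, 1)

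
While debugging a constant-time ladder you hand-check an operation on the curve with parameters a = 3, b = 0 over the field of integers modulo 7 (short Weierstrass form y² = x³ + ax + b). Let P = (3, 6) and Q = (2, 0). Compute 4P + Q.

(2, 0)

First 4P:
Double-and-add on 4 = (100)₂. Start with P = (3, 6) for the leading 1-bit.
double: tangent at (3, 6): λ = (3·3² + 3)/(2·6) ≡ 2/5. 5⁻¹ ≡ 3 (mod 7) since 5·3 = 15 ≡ 1, so λ ≡ 2·3 ≡ 6.
  x = λ² - 3 - 3 = 36 - 6 ≡ 2; y = λ·(3 - 2) - 6 ≡ 0. → (2, 0)
double: (2, 0) + (2, 0): same x and y₁ ≡ -y₂, so the sum is 𝒪.
4P = 𝒪.
Finally 4P + Q:
𝒪 + (2, 0) = (2, 0) (identity).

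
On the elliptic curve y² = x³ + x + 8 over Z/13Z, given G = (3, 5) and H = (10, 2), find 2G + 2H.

(3, 5)

First 2G:
Repeated addition: build up to 2G.
2G: tangent at (3, 5): λ = (3·3² + 1)/(2·5) ≡ 2/10. 10⁻¹ ≡ 4 (mod 13), so λ ≡ 2·4 ≡ 8.
  x = λ² - 3 - 3 = 64 - 6 ≡ 6; y = λ·(3 - 6) - 5 ≡ 10. → (6, 10)
2G = (6, 10).
Next 2H:
Repeated addition: build up to 2H.
2H: tangent at (10, 2): λ = (3·10² + 1)/(2·2) ≡ 2/4. 4⁻¹ ≡ 10 (mod 13), so λ ≡ 2·10 ≡ 7.
  x = λ² - 10 - 10 = 49 - 20 ≡ 3; y = λ·(10 - 3) - 2 ≡ 8. → (3, 8)
2H = (3, 8).
Finally 2G + 2H:
(6, 10) + (3, 8). λ = (8 - 10)/(3 - 6) ≡ 11/10 mod 13. 10⁻¹ ≡ 4 (mod 13), so λ ≡ 5.
  x = λ² - 6 - 3 = 25 - 9 ≡ 3; y = λ·(6 - 3) - 10 ≡ 5. → (3, 5)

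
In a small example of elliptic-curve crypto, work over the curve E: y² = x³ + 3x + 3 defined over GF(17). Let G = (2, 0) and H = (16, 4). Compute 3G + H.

First 3G:
Repeated addition: build up to 3G.
2G: (2, 0) + (2, 0): same x and y₁ ≡ -y₂, so the sum is O.
3G: O + (2, 0) = (2, 0) (identity).
3G = (2, 0).
Finally 3G + H:
(2, 0) + (16, 4). λ = (4 - 0)/(16 - 2) ≡ 4/14 mod 17. 14⁻¹ ≡ 11 (mod 17), so λ ≡ 10.
  x = λ² - 2 - 16 = 100 - 18 ≡ 14; y = λ·(2 - 14) - 0 ≡ 16. → (14, 16)

(14, 16)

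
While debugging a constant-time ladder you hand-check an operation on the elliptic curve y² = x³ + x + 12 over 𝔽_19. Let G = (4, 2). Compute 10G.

(12, 17)

Double-and-add on 10 = (1010)₂. Start with G = (4, 2) for the leading 1-bit.
double: tangent at (4, 2): λ = (3·4² + 1)/(2·2) ≡ 11/4. 4⁻¹ ≡ 5 (mod 19), so λ ≡ 11·5 ≡ 17.
  x = λ² - 4 - 4 = 289 - 8 ≡ 15; y = λ·(4 - 15) - 2 ≡ 1. → (15, 1)
double: tangent at (15, 1): λ = (3·15² + 1)/(2·1) ≡ 11/2. 2⁻¹ ≡ 10 (mod 19) since 2·10 = 20 ≡ 1, so λ ≡ 11·10 ≡ 15.
  x = λ² - 15 - 15 = 225 - 30 ≡ 5; y = λ·(15 - 5) - 1 ≡ 16. → (5, 16)
add G: (5, 16) + (4, 2). λ = (2 - 16)/(4 - 5) ≡ 5/18 mod 19. 18⁻¹ ≡ 18 (mod 19) since 18·18 = 324 ≡ 1, so λ ≡ 14.
  x = λ² - 5 - 4 = 196 - 9 ≡ 16; y = λ·(5 - 16) - 16 ≡ 1. → (16, 1)
double: tangent at (16, 1): λ = (3·16² + 1)/(2·1) ≡ 9/2. 2⁻¹ ≡ 10 (mod 19) since 2·10 = 20 ≡ 1, so λ ≡ 9·10 ≡ 14.
  x = λ² - 16 - 16 = 196 - 32 ≡ 12; y = λ·(16 - 12) - 1 ≡ 17. → (12, 17)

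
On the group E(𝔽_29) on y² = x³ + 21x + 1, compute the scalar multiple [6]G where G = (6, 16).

Repeated addition: build up to 6G.
2G: tangent at (6, 16): λ = (3·6² + 21)/(2·16) ≡ 13/3. 3⁻¹ ≡ 10 (mod 29), so λ ≡ 13·10 ≡ 14.
  x = λ² - 6 - 6 = 196 - 12 ≡ 10; y = λ·(6 - 10) - 16 ≡ 15. → (10, 15)
3G: (10, 15) + (6, 16). λ = (16 - 15)/(6 - 10) ≡ 1/25 mod 29. 25⁻¹ ≡ 7 (mod 29) since 25·7 = 175 ≡ 1, so λ ≡ 7.
  x = λ² - 10 - 6 = 49 - 16 ≡ 4; y = λ·(10 - 4) - 15 ≡ 27. → (4, 27)
4G: (4, 27) + (6, 16). λ = (16 - 27)/(6 - 4) ≡ 18/2 mod 29. 2⁻¹ ≡ 15 (mod 29), so λ ≡ 9.
  x = λ² - 4 - 6 = 81 - 10 ≡ 13; y = λ·(4 - 13) - 27 ≡ 8. → (13, 8)
5G: (13, 8) + (6, 16). λ = (16 - 8)/(6 - 13) ≡ 8/22 mod 29. 22⁻¹ ≡ 4 (mod 29), so λ ≡ 3.
  x = λ² - 13 - 6 = 9 - 19 ≡ 19; y = λ·(13 - 19) - 8 ≡ 3. → (19, 3)
6G: (19, 3) + (6, 16). λ = (16 - 3)/(6 - 19) ≡ 13/16 mod 29. 16⁻¹ ≡ 20 (mod 29), so λ ≡ 28.
  x = λ² - 19 - 6 = 784 - 25 ≡ 5; y = λ·(19 - 5) - 3 ≡ 12. → (5, 12)

(5, 12)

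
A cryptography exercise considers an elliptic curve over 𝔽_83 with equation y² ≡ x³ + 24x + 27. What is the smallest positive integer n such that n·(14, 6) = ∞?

11

2P: tangent at (14, 6): λ = (3·14² + 24)/(2·6) ≡ 31/12. 12⁻¹ ≡ 7 (mod 83), so λ ≡ 31·7 ≡ 51.
  x = λ² - 14 - 14 = 2601 - 28 ≡ 0; y = λ·(14 - 0) - 6 ≡ 44. → (0, 44)
3P: (0, 44) + (14, 6). λ = (6 - 44)/(14 - 0) ≡ 45/14 mod 83. 14⁻¹ ≡ 6 (mod 83), so λ ≡ 21.
  x = λ² - 0 - 14 = 441 - 14 ≡ 12; y = λ·(0 - 12) - 44 ≡ 36. → (12, 36)
4P: (12, 36) + (14, 6). λ = (6 - 36)/(14 - 12) ≡ 53/2 mod 83. 2⁻¹ ≡ 42 (mod 83), so λ ≡ 68.
  x = λ² - 12 - 14 = 4624 - 26 ≡ 33; y = λ·(12 - 33) - 36 ≡ 30. → (33, 30)
5P: (33, 30) + (14, 6). λ = (6 - 30)/(14 - 33) ≡ 59/64 mod 83. 64⁻¹ ≡ 48 (mod 83) since 64·48 = 3072 ≡ 1, so λ ≡ 10.
  x = λ² - 33 - 14 = 100 - 47 ≡ 53; y = λ·(33 - 53) - 30 ≡ 19. → (53, 19)
6P: (53, 19) + (14, 6). λ = (6 - 19)/(14 - 53) ≡ 70/44 mod 83. 44⁻¹ ≡ 17 (mod 83), so λ ≡ 28.
  x = λ² - 53 - 14 = 784 - 67 ≡ 53; y = λ·(53 - 53) - 19 ≡ 64. → (53, 64)
7P: (53, 64) + (14, 6). λ = (6 - 64)/(14 - 53) ≡ 25/44 mod 83. 44⁻¹ ≡ 17 (mod 83) since 44·17 = 748 ≡ 1, so λ ≡ 10.
  x = λ² - 53 - 14 = 100 - 67 ≡ 33; y = λ·(53 - 33) - 64 ≡ 53. → (33, 53)
8P: (33, 53) + (14, 6). λ = (6 - 53)/(14 - 33) ≡ 36/64 mod 83. 64⁻¹ ≡ 48 (mod 83) since 64·48 = 3072 ≡ 1, so λ ≡ 68.
  x = λ² - 33 - 14 = 4624 - 47 ≡ 12; y = λ·(33 - 12) - 53 ≡ 47. → (12, 47)
9P: (12, 47) + (14, 6). λ = (6 - 47)/(14 - 12) ≡ 42/2 mod 83. 2⁻¹ ≡ 42 (mod 83), so λ ≡ 21.
  x = λ² - 12 - 14 = 441 - 26 ≡ 0; y = λ·(12 - 0) - 47 ≡ 39. → (0, 39)
10P: (0, 39) + (14, 6). λ = (6 - 39)/(14 - 0) ≡ 50/14 mod 83. 14⁻¹ ≡ 6 (mod 83), so λ ≡ 51.
  x = λ² - 0 - 14 = 2601 - 14 ≡ 14; y = λ·(0 - 14) - 39 ≡ 77. → (14, 77)
11P: (14, 77) + (14, 6): same x and y₁ ≡ -y₂, so the sum is ∞.
11P = ∞, so the order is 11.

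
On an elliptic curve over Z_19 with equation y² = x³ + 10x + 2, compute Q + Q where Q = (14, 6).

(7, 4)

tangent at (14, 6): λ = (3·14² + 10)/(2·6) ≡ 9/12. 12⁻¹ ≡ 8 (mod 19) since 12·8 = 96 ≡ 1, so λ ≡ 9·8 ≡ 15.
  x = λ² - 14 - 14 = 225 - 28 ≡ 7; y = λ·(14 - 7) - 6 ≡ 4. → (7, 4)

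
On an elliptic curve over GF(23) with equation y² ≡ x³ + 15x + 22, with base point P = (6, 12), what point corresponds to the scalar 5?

Repeated addition: build up to 5P.
2P: tangent at (6, 12): λ = (3·6² + 15)/(2·12) ≡ 8/1. 1⁻¹ ≡ 1 (mod 23), so λ ≡ 8·1 ≡ 8.
  x = λ² - 6 - 6 = 64 - 12 ≡ 6; y = λ·(6 - 6) - 12 ≡ 11. → (6, 11)
3P: (6, 11) + (6, 12): same x and y₁ ≡ -y₂, so the sum is 𝒪.
4P: 𝒪 + (6, 12) = (6, 12) (identity).
5P: tangent at (6, 12): λ = (3·6² + 15)/(2·12) ≡ 8/1. 1⁻¹ ≡ 1 (mod 23), so λ ≡ 8·1 ≡ 8.
  x = λ² - 6 - 6 = 64 - 12 ≡ 6; y = λ·(6 - 6) - 12 ≡ 11. → (6, 11)

(6, 11)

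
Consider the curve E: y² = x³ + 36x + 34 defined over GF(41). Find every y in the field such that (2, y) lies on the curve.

14, 27

x³ + 36x + 34 = 114 ≡ 32 (mod 41).
Square roots of 32 mod 41: 14 and 27 (since 14² = 196 ≡ 32).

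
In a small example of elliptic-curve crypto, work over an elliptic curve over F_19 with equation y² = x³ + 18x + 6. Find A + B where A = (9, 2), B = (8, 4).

(6, 11)

(9, 2) + (8, 4). λ = (4 - 2)/(8 - 9) ≡ 2/18 mod 19. 18⁻¹ ≡ 18 (mod 19) since 18·18 = 324 ≡ 1, so λ ≡ 17.
  x = λ² - 9 - 8 = 289 - 17 ≡ 6; y = λ·(9 - 6) - 2 ≡ 11. → (6, 11)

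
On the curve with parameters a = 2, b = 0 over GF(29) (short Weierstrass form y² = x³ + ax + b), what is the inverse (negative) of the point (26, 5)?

(26, 24)

-(26, 5) = (26, -5 mod 29) = (26, 24).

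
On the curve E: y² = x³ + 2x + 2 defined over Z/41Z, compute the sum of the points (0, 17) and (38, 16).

(35, 26)

(0, 17) + (38, 16). λ = (16 - 17)/(38 - 0) ≡ 40/38 mod 41. 38⁻¹ ≡ 27 (mod 41) since 38·27 = 1026 ≡ 1, so λ ≡ 14.
  x = λ² - 0 - 38 = 196 - 38 ≡ 35; y = λ·(0 - 35) - 17 ≡ 26. → (35, 26)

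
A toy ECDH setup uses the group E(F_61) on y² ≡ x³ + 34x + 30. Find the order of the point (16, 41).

11

2P: tangent at (16, 41): λ = (3·16² + 34)/(2·41) ≡ 9/21. 21⁻¹ ≡ 32 (mod 61), so λ ≡ 9·32 ≡ 44.
  x = λ² - 16 - 16 = 1936 - 32 ≡ 13; y = λ·(16 - 13) - 41 ≡ 30. → (13, 30)
3P: (13, 30) + (16, 41). λ = (41 - 30)/(16 - 13) ≡ 11/3 mod 61. 3⁻¹ ≡ 41 (mod 61) since 3·41 = 123 ≡ 1, so λ ≡ 24.
  x = λ² - 13 - 16 = 576 - 29 ≡ 59; y = λ·(13 - 59) - 30 ≡ 25. → (59, 25)
4P: (59, 25) + (16, 41). λ = (41 - 25)/(16 - 59) ≡ 16/18 mod 61. 18⁻¹ ≡ 17 (mod 61) since 18·17 = 306 ≡ 1, so λ ≡ 28.
  x = λ² - 59 - 16 = 784 - 75 ≡ 38; y = λ·(59 - 38) - 25 ≡ 14. → (38, 14)
5P: (38, 14) + (16, 41). λ = (41 - 14)/(16 - 38) ≡ 27/39 mod 61. 39⁻¹ ≡ 36 (mod 61) since 39·36 = 1404 ≡ 1, so λ ≡ 57.
  x = λ² - 38 - 16 = 3249 - 54 ≡ 23; y = λ·(38 - 23) - 14 ≡ 48. → (23, 48)
6P: (23, 48) + (16, 41). λ = (41 - 48)/(16 - 23) ≡ 54/54 mod 61. 54⁻¹ ≡ 26 (mod 61), so λ ≡ 1.
  x = λ² - 23 - 16 = 1 - 39 ≡ 23; y = λ·(23 - 23) - 48 ≡ 13. → (23, 13)
7P: (23, 13) + (16, 41). λ = (41 - 13)/(16 - 23) ≡ 28/54 mod 61. 54⁻¹ ≡ 26 (mod 61), so λ ≡ 57.
  x = λ² - 23 - 16 = 3249 - 39 ≡ 38; y = λ·(23 - 38) - 13 ≡ 47. → (38, 47)
8P: (38, 47) + (16, 41). λ = (41 - 47)/(16 - 38) ≡ 55/39 mod 61. 39⁻¹ ≡ 36 (mod 61), so λ ≡ 28.
  x = λ² - 38 - 16 = 784 - 54 ≡ 59; y = λ·(38 - 59) - 47 ≡ 36. → (59, 36)
9P: (59, 36) + (16, 41). λ = (41 - 36)/(16 - 59) ≡ 5/18 mod 61. 18⁻¹ ≡ 17 (mod 61), so λ ≡ 24.
  x = λ² - 59 - 16 = 576 - 75 ≡ 13; y = λ·(59 - 13) - 36 ≡ 31. → (13, 31)
10P: (13, 31) + (16, 41). λ = (41 - 31)/(16 - 13) ≡ 10/3 mod 61. 3⁻¹ ≡ 41 (mod 61), so λ ≡ 44.
  x = λ² - 13 - 16 = 1936 - 29 ≡ 16; y = λ·(13 - 16) - 31 ≡ 20. → (16, 20)
11P: (16, 20) + (16, 41): same x and y₁ ≡ -y₂, so the sum is ∞.
11P = ∞, so the order is 11.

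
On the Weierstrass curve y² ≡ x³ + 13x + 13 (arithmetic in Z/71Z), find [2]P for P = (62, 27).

tangent at (62, 27): λ = (3·62² + 13)/(2·27) ≡ 43/54. 54⁻¹ ≡ 25 (mod 71) since 54·25 = 1350 ≡ 1, so λ ≡ 43·25 ≡ 10.
  x = λ² - 62 - 62 = 100 - 124 ≡ 47; y = λ·(62 - 47) - 27 ≡ 52. → (47, 52)

(47, 52)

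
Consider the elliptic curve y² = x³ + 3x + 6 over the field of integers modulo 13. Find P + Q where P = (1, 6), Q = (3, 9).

(8, 3)

(1, 6) + (3, 9). λ = (9 - 6)/(3 - 1) ≡ 3/2 mod 13. 2⁻¹ ≡ 7 (mod 13) since 2·7 = 14 ≡ 1, so λ ≡ 8.
  x = λ² - 1 - 3 = 64 - 4 ≡ 8; y = λ·(1 - 8) - 6 ≡ 3. → (8, 3)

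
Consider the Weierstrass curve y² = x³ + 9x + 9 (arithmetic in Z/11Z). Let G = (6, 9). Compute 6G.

Repeated addition: build up to 6G.
2G: tangent at (6, 9): λ = (3·6² + 9)/(2·9) ≡ 7/7. 7⁻¹ ≡ 8 (mod 11), so λ ≡ 7·8 ≡ 1.
  x = λ² - 6 - 6 = 1 - 12 ≡ 0; y = λ·(6 - 0) - 9 ≡ 8. → (0, 8)
3G: (0, 8) + (6, 9). λ = (9 - 8)/(6 - 0) ≡ 1/6 mod 11. 6⁻¹ ≡ 2 (mod 11), so λ ≡ 2.
  x = λ² - 0 - 6 = 4 - 6 ≡ 9; y = λ·(0 - 9) - 8 ≡ 7. → (9, 7)
4G: (9, 7) + (6, 9). λ = (9 - 7)/(6 - 9) ≡ 2/8 mod 11. 8⁻¹ ≡ 7 (mod 11) since 8·7 = 56 ≡ 1, so λ ≡ 3.
  x = λ² - 9 - 6 = 9 - 15 ≡ 5; y = λ·(9 - 5) - 7 ≡ 5. → (5, 5)
5G: (5, 5) + (6, 9). λ = (9 - 5)/(6 - 5) ≡ 4/1 mod 11. 1⁻¹ ≡ 1 (mod 11), so λ ≡ 4.
  x = λ² - 5 - 6 = 16 - 11 ≡ 5; y = λ·(5 - 5) - 5 ≡ 6. → (5, 6)
6G: (5, 6) + (6, 9). λ = (9 - 6)/(6 - 5) ≡ 3/1 mod 11. 1⁻¹ ≡ 1 (mod 11) since 1·1 = 1 ≡ 1, so λ ≡ 3.
  x = λ² - 5 - 6 = 9 - 11 ≡ 9; y = λ·(5 - 9) - 6 ≡ 4. → (9, 4)

(9, 4)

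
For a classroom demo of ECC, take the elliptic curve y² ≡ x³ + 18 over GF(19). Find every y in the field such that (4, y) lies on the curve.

5, 14

x³ + 0x + 18 = 82 ≡ 6 (mod 19).
Square roots of 6 mod 19: 5 and 14 (since 5² = 25 ≡ 6).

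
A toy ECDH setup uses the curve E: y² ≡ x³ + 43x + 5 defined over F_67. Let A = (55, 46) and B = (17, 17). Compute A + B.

(63, 29)

(55, 46) + (17, 17). λ = (17 - 46)/(17 - 55) ≡ 38/29 mod 67. 29⁻¹ ≡ 37 (mod 67) since 29·37 = 1073 ≡ 1, so λ ≡ 66.
  x = λ² - 55 - 17 = 4356 - 72 ≡ 63; y = λ·(55 - 63) - 46 ≡ 29. → (63, 29)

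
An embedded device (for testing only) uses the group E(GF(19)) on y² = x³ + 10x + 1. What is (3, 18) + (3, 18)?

(18, 3)

tangent at (3, 18): λ = (3·3² + 10)/(2·18) ≡ 18/17. 17⁻¹ ≡ 9 (mod 19), so λ ≡ 18·9 ≡ 10.
  x = λ² - 3 - 3 = 100 - 6 ≡ 18; y = λ·(3 - 18) - 18 ≡ 3. → (18, 3)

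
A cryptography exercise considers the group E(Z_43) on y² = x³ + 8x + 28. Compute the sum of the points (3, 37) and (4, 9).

(3, 6)

(3, 37) + (4, 9). λ = (9 - 37)/(4 - 3) ≡ 15/1 mod 43. 1⁻¹ ≡ 1 (mod 43), so λ ≡ 15.
  x = λ² - 3 - 4 = 225 - 7 ≡ 3; y = λ·(3 - 3) - 37 ≡ 6. → (3, 6)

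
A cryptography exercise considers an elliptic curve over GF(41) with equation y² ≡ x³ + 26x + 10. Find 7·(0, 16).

Write P = (0, 16).
Repeated addition: build up to 7P.
2P: tangent at (0, 16): λ = (3·0² + 26)/(2·16) ≡ 26/32. 32⁻¹ ≡ 9 (mod 41) since 32·9 = 288 ≡ 1, so λ ≡ 26·9 ≡ 29.
  x = λ² - 0 - 0 = 841 - 0 ≡ 21; y = λ·(0 - 21) - 16 ≡ 31. → (21, 31)
3P: (21, 31) + (0, 16). λ = (16 - 31)/(0 - 21) ≡ 26/20 mod 41. 20⁻¹ ≡ 39 (mod 41), so λ ≡ 30.
  x = λ² - 21 - 0 = 900 - 21 ≡ 18; y = λ·(21 - 18) - 31 ≡ 18. → (18, 18)
4P: (18, 18) + (0, 16). λ = (16 - 18)/(0 - 18) ≡ 39/23 mod 41. 23⁻¹ ≡ 25 (mod 41) since 23·25 = 575 ≡ 1, so λ ≡ 32.
  x = λ² - 18 - 0 = 1024 - 18 ≡ 22; y = λ·(18 - 22) - 18 ≡ 18. → (22, 18)
5P: (22, 18) + (0, 16). λ = (16 - 18)/(0 - 22) ≡ 39/19 mod 41. 19⁻¹ ≡ 13 (mod 41), so λ ≡ 15.
  x = λ² - 22 - 0 = 225 - 22 ≡ 39; y = λ·(22 - 39) - 18 ≡ 14. → (39, 14)
6P: (39, 14) + (0, 16). λ = (16 - 14)/(0 - 39) ≡ 2/2 mod 41. 2⁻¹ ≡ 21 (mod 41), so λ ≡ 1.
  x = λ² - 39 - 0 = 1 - 39 ≡ 3; y = λ·(39 - 3) - 14 ≡ 22. → (3, 22)
7P: (3, 22) + (0, 16). λ = (16 - 22)/(0 - 3) ≡ 35/38 mod 41. 38⁻¹ ≡ 27 (mod 41), so λ ≡ 2.
  x = λ² - 3 - 0 = 4 - 3 ≡ 1; y = λ·(3 - 1) - 22 ≡ 23. → (1, 23)

(1, 23)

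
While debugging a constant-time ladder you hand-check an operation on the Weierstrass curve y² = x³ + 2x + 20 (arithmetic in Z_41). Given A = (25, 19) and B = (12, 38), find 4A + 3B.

First 4A:
Double-and-add on 4 = (100)₂. Start with A = (25, 19) for the leading 1-bit.
double: tangent at (25, 19): λ = (3·25² + 2)/(2·19) ≡ 32/38. 38⁻¹ ≡ 27 (mod 41), so λ ≡ 32·27 ≡ 3.
  x = λ² - 25 - 25 = 9 - 50 ≡ 0; y = λ·(25 - 0) - 19 ≡ 15. → (0, 15)
double: tangent at (0, 15): λ = (3·0² + 2)/(2·15) ≡ 2/30. 30⁻¹ ≡ 26 (mod 41), so λ ≡ 2·26 ≡ 11.
  x = λ² - 0 - 0 = 121 - 0 ≡ 39; y = λ·(0 - 39) - 15 ≡ 7. → (39, 7)
4A = (39, 7).
Next 3B:
Repeated addition: build up to 3B.
2B: tangent at (12, 38): λ = (3·12² + 2)/(2·38) ≡ 24/35. 35⁻¹ ≡ 34 (mod 41), so λ ≡ 24·34 ≡ 37.
  x = λ² - 12 - 12 = 1369 - 24 ≡ 33; y = λ·(12 - 33) - 38 ≡ 5. → (33, 5)
3B: (33, 5) + (12, 38). λ = (38 - 5)/(12 - 33) ≡ 33/20 mod 41. 20⁻¹ ≡ 39 (mod 41), so λ ≡ 16.
  x = λ² - 33 - 12 = 256 - 45 ≡ 6; y = λ·(33 - 6) - 5 ≡ 17. → (6, 17)
3B = (6, 17).
Finally 4A + 3B:
(39, 7) + (6, 17). λ = (17 - 7)/(6 - 39) ≡ 10/8 mod 41. 8⁻¹ ≡ 36 (mod 41), so λ ≡ 32.
  x = λ² - 39 - 6 = 1024 - 45 ≡ 36; y = λ·(39 - 36) - 7 ≡ 7. → (36, 7)

(36, 7)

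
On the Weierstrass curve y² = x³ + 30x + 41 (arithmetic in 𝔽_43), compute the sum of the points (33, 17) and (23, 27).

(33, 17) + (23, 27). λ = (27 - 17)/(23 - 33) ≡ 10/33 mod 43. 33⁻¹ ≡ 30 (mod 43), so λ ≡ 42.
  x = λ² - 33 - 23 = 1764 - 56 ≡ 31; y = λ·(33 - 31) - 17 ≡ 24. → (31, 24)

(31, 24)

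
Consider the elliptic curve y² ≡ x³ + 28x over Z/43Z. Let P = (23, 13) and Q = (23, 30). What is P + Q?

O

The two points share x = 23 and their y-coordinates satisfy 13 + 30 ≡ 0 (mod 43), so they are inverses. Their sum is the point at infinity.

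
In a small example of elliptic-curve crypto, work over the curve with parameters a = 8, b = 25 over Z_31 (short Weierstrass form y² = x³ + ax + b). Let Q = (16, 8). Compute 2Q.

(3, 18)

tangent at (16, 8): λ = (3·16² + 8)/(2·8) ≡ 1/16. 16⁻¹ ≡ 2 (mod 31), so λ ≡ 1·2 ≡ 2.
  x = λ² - 16 - 16 = 4 - 32 ≡ 3; y = λ·(16 - 3) - 8 ≡ 18. → (3, 18)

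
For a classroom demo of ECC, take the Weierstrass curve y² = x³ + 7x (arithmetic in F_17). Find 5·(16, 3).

O

Write Q = (16, 3).
Double-and-add on 5 = (101)₂. Start with Q = (16, 3) for the leading 1-bit.
double: tangent at (16, 3): λ = (3·16² + 7)/(2·3) ≡ 10/6. 6⁻¹ ≡ 3 (mod 17) since 6·3 = 18 ≡ 1, so λ ≡ 10·3 ≡ 13.
  x = λ² - 16 - 16 = 169 - 32 ≡ 1; y = λ·(16 - 1) - 3 ≡ 5. → (1, 5)
double: tangent at (1, 5): λ = (3·1² + 7)/(2·5) ≡ 10/10. 10⁻¹ ≡ 12 (mod 17) since 10·12 = 120 ≡ 1, so λ ≡ 10·12 ≡ 1.
  x = λ² - 1 - 1 = 1 - 2 ≡ 16; y = λ·(1 - 16) - 5 ≡ 14. → (16, 14)
add Q: (16, 14) + (16, 3): same x and y₁ ≡ -y₂, so the sum is O.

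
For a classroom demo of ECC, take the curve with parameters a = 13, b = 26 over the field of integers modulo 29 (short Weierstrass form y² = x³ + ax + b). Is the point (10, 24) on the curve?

y² = 24² ≡ 25; x³ + 13x + 26 = 1156 ≡ 25 (mod 29). 25 = 25.

yes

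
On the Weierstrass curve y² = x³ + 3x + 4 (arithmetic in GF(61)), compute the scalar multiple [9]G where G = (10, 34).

Double-and-add on 9 = (1001)₂. Start with G = (10, 34) for the leading 1-bit.
double: tangent at (10, 34): λ = (3·10² + 3)/(2·34) ≡ 59/7. 7⁻¹ ≡ 35 (mod 61), so λ ≡ 59·35 ≡ 52.
  x = λ² - 10 - 10 = 2704 - 20 ≡ 0; y = λ·(10 - 0) - 34 ≡ 59. → (0, 59)
double: tangent at (0, 59): λ = (3·0² + 3)/(2·59) ≡ 3/57. 57⁻¹ ≡ 15 (mod 61) since 57·15 = 855 ≡ 1, so λ ≡ 3·15 ≡ 45.
  x = λ² - 0 - 0 = 2025 - 0 ≡ 12; y = λ·(0 - 12) - 59 ≡ 11. → (12, 11)
double: tangent at (12, 11): λ = (3·12² + 3)/(2·11) ≡ 8/22. 22⁻¹ ≡ 25 (mod 61), so λ ≡ 8·25 ≡ 17.
  x = λ² - 12 - 12 = 289 - 24 ≡ 21; y = λ·(12 - 21) - 11 ≡ 19. → (21, 19)
add G: (21, 19) + (10, 34). λ = (34 - 19)/(10 - 21) ≡ 15/50 mod 61. 50⁻¹ ≡ 11 (mod 61) since 50·11 = 550 ≡ 1, so λ ≡ 43.
  x = λ² - 21 - 10 = 1849 - 31 ≡ 49; y = λ·(21 - 49) - 19 ≡ 58. → (49, 58)

(49, 58)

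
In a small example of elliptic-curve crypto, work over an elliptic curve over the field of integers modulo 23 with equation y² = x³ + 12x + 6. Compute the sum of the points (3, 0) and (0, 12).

(3, 0) + (0, 12). λ = (12 - 0)/(0 - 3) ≡ 12/20 mod 23. 20⁻¹ ≡ 15 (mod 23), so λ ≡ 19.
  x = λ² - 3 - 0 = 361 - 3 ≡ 13; y = λ·(3 - 13) - 0 ≡ 17. → (13, 17)

(13, 17)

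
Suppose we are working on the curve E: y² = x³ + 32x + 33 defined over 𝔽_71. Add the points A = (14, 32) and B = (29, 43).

(14, 32) + (29, 43). λ = (43 - 32)/(29 - 14) ≡ 11/15 mod 71. 15⁻¹ ≡ 19 (mod 71), so λ ≡ 67.
  x = λ² - 14 - 29 = 4489 - 43 ≡ 44; y = λ·(14 - 44) - 32 ≡ 17. → (44, 17)

(44, 17)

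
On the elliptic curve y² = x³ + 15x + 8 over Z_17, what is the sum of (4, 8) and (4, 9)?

The two points share x = 4 and their y-coordinates satisfy 8 + 9 ≡ 0 (mod 17), so they are inverses. Their sum is O.

O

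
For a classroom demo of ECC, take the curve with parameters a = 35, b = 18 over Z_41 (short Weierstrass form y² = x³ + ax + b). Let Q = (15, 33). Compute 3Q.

(36, 28)

Repeated addition: build up to 3Q.
2Q: tangent at (15, 33): λ = (3·15² + 35)/(2·33) ≡ 13/25. 25⁻¹ ≡ 23 (mod 41), so λ ≡ 13·23 ≡ 12.
  x = λ² - 15 - 15 = 144 - 30 ≡ 32; y = λ·(15 - 32) - 33 ≡ 9. → (32, 9)
3Q: (32, 9) + (15, 33). λ = (33 - 9)/(15 - 32) ≡ 24/24 mod 41. 24⁻¹ ≡ 12 (mod 41), so λ ≡ 1.
  x = λ² - 32 - 15 = 1 - 47 ≡ 36; y = λ·(32 - 36) - 9 ≡ 28. → (36, 28)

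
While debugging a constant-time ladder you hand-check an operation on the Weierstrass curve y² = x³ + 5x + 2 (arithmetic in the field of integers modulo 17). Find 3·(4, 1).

(1, 12)

Write P = (4, 1).
Repeated addition: build up to 3P.
2P: tangent at (4, 1): λ = (3·4² + 5)/(2·1) ≡ 2/2. 2⁻¹ ≡ 9 (mod 17) since 2·9 = 18 ≡ 1, so λ ≡ 2·9 ≡ 1.
  x = λ² - 4 - 4 = 1 - 8 ≡ 10; y = λ·(4 - 10) - 1 ≡ 10. → (10, 10)
3P: (10, 10) + (4, 1). λ = (1 - 10)/(4 - 10) ≡ 8/11 mod 17. 11⁻¹ ≡ 14 (mod 17), so λ ≡ 10.
  x = λ² - 10 - 4 = 100 - 14 ≡ 1; y = λ·(10 - 1) - 10 ≡ 12. → (1, 12)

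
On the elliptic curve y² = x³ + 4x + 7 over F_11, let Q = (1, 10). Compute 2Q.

(2, 10)

tangent at (1, 10): λ = (3·1² + 4)/(2·10) ≡ 7/9. 9⁻¹ ≡ 5 (mod 11) since 9·5 = 45 ≡ 1, so λ ≡ 7·5 ≡ 2.
  x = λ² - 1 - 1 = 4 - 2 ≡ 2; y = λ·(1 - 2) - 10 ≡ 10. → (2, 10)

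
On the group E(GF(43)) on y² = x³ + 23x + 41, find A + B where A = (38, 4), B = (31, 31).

(38, 4) + (31, 31). λ = (31 - 4)/(31 - 38) ≡ 27/36 mod 43. 36⁻¹ ≡ 6 (mod 43), so λ ≡ 33.
  x = λ² - 38 - 31 = 1089 - 69 ≡ 31; y = λ·(38 - 31) - 4 ≡ 12. → (31, 12)

(31, 12)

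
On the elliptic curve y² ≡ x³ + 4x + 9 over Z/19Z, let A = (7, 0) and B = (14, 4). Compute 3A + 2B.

(15, 10)

First 3A:
Repeated addition: build up to 3A.
2A: (7, 0) + (7, 0): same x and y₁ ≡ -y₂, so the sum is O.
3A: O + (7, 0) = (7, 0) (identity).
3A = (7, 0).
Next 2B:
Repeated addition: build up to 2B.
2B: tangent at (14, 4): λ = (3·14² + 4)/(2·4) ≡ 3/8. 8⁻¹ ≡ 12 (mod 19) since 8·12 = 96 ≡ 1, so λ ≡ 3·12 ≡ 17.
  x = λ² - 14 - 14 = 289 - 28 ≡ 14; y = λ·(14 - 14) - 4 ≡ 15. → (14, 15)
2B = (14, 15).
Finally 3A + 2B:
(7, 0) + (14, 15). λ = (15 - 0)/(14 - 7) ≡ 15/7 mod 19. 7⁻¹ ≡ 11 (mod 19), so λ ≡ 13.
  x = λ² - 7 - 14 = 169 - 21 ≡ 15; y = λ·(7 - 15) - 0 ≡ 10. → (15, 10)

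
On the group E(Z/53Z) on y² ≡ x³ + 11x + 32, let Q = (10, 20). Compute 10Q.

(48, 45)

Repeated addition: build up to 10Q.
2Q: tangent at (10, 20): λ = (3·10² + 11)/(2·20) ≡ 46/40. 40⁻¹ ≡ 4 (mod 53) since 40·4 = 160 ≡ 1, so λ ≡ 46·4 ≡ 25.
  x = λ² - 10 - 10 = 625 - 20 ≡ 22; y = λ·(10 - 22) - 20 ≡ 51. → (22, 51)
3Q: (22, 51) + (10, 20). λ = (20 - 51)/(10 - 22) ≡ 22/41 mod 53. 41⁻¹ ≡ 22 (mod 53), so λ ≡ 7.
  x = λ² - 22 - 10 = 49 - 32 ≡ 17; y = λ·(22 - 17) - 51 ≡ 37. → (17, 37)
4Q: (17, 37) + (10, 20). λ = (20 - 37)/(10 - 17) ≡ 36/46 mod 53. 46⁻¹ ≡ 15 (mod 53), so λ ≡ 10.
  x = λ² - 17 - 10 = 100 - 27 ≡ 20; y = λ·(17 - 20) - 37 ≡ 39. → (20, 39)
5Q: (20, 39) + (10, 20). λ = (20 - 39)/(10 - 20) ≡ 34/43 mod 53. 43⁻¹ ≡ 37 (mod 53), so λ ≡ 39.
  x = λ² - 20 - 10 = 1521 - 30 ≡ 7; y = λ·(20 - 7) - 39 ≡ 44. → (7, 44)
6Q: (7, 44) + (10, 20). λ = (20 - 44)/(10 - 7) ≡ 29/3 mod 53. 3⁻¹ ≡ 18 (mod 53), so λ ≡ 45.
  x = λ² - 7 - 10 = 2025 - 17 ≡ 47; y = λ·(7 - 47) - 44 ≡ 11. → (47, 11)
7Q: (47, 11) + (10, 20). λ = (20 - 11)/(10 - 47) ≡ 9/16 mod 53. 16⁻¹ ≡ 10 (mod 53), so λ ≡ 37.
  x = λ² - 47 - 10 = 1369 - 57 ≡ 40; y = λ·(47 - 40) - 11 ≡ 36. → (40, 36)
8Q: (40, 36) + (10, 20). λ = (20 - 36)/(10 - 40) ≡ 37/23 mod 53. 23⁻¹ ≡ 30 (mod 53), so λ ≡ 50.
  x = λ² - 40 - 10 = 2500 - 50 ≡ 12; y = λ·(40 - 12) - 36 ≡ 39. → (12, 39)
9Q: (12, 39) + (10, 20). λ = (20 - 39)/(10 - 12) ≡ 34/51 mod 53. 51⁻¹ ≡ 26 (mod 53), so λ ≡ 36.
  x = λ² - 12 - 10 = 1296 - 22 ≡ 2; y = λ·(12 - 2) - 39 ≡ 3. → (2, 3)
10Q: (2, 3) + (10, 20). λ = (20 - 3)/(10 - 2) ≡ 17/8 mod 53. 8⁻¹ ≡ 20 (mod 53), so λ ≡ 22.
  x = λ² - 2 - 10 = 484 - 12 ≡ 48; y = λ·(2 - 48) - 3 ≡ 45. → (48, 45)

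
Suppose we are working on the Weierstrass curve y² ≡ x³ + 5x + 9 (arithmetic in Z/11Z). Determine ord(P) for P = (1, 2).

7

2P: tangent at (1, 2): λ = (3·1² + 5)/(2·2) ≡ 8/4. 4⁻¹ ≡ 3 (mod 11), so λ ≡ 8·3 ≡ 2.
  x = λ² - 1 - 1 = 4 - 2 ≡ 2; y = λ·(1 - 2) - 2 ≡ 7. → (2, 7)
3P: (2, 7) + (1, 2). λ = (2 - 7)/(1 - 2) ≡ 6/10 mod 11. 10⁻¹ ≡ 10 (mod 11), so λ ≡ 5.
  x = λ² - 2 - 1 = 25 - 3 ≡ 0; y = λ·(2 - 0) - 7 ≡ 3. → (0, 3)
4P: (0, 3) + (1, 2). λ = (2 - 3)/(1 - 0) ≡ 10/1 mod 11. 1⁻¹ ≡ 1 (mod 11), so λ ≡ 10.
  x = λ² - 0 - 1 = 100 - 1 ≡ 0; y = λ·(0 - 0) - 3 ≡ 8. → (0, 8)
5P: (0, 8) + (1, 2). λ = (2 - 8)/(1 - 0) ≡ 5/1 mod 11. 1⁻¹ ≡ 1 (mod 11), so λ ≡ 5.
  x = λ² - 0 - 1 = 25 - 1 ≡ 2; y = λ·(0 - 2) - 8 ≡ 4. → (2, 4)
6P: (2, 4) + (1, 2). λ = (2 - 4)/(1 - 2) ≡ 9/10 mod 11. 10⁻¹ ≡ 10 (mod 11) since 10·10 = 100 ≡ 1, so λ ≡ 2.
  x = λ² - 2 - 1 = 4 - 3 ≡ 1; y = λ·(2 - 1) - 4 ≡ 9. → (1, 9)
7P: (1, 9) + (1, 2): same x and y₁ ≡ -y₂, so the sum is O.
7P = O, so the order is 7.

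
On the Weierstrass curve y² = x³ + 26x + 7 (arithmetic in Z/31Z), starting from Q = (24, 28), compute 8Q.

O

Repeated addition: build up to 8Q.
2Q: tangent at (24, 28): λ = (3·24² + 26)/(2·28) ≡ 18/25. 25⁻¹ ≡ 5 (mod 31) since 25·5 = 125 ≡ 1, so λ ≡ 18·5 ≡ 28.
  x = λ² - 24 - 24 = 784 - 48 ≡ 23; y = λ·(24 - 23) - 28 ≡ 0. → (23, 0)
3Q: (23, 0) + (24, 28). λ = (28 - 0)/(24 - 23) ≡ 28/1 mod 31. 1⁻¹ ≡ 1 (mod 31), so λ ≡ 28.
  x = λ² - 23 - 24 = 784 - 47 ≡ 24; y = λ·(23 - 24) - 0 ≡ 3. → (24, 3)
4Q: (24, 3) + (24, 28): same x and y₁ ≡ -y₂, so the sum is the point at infinity.
5Q: the point at infinity + (24, 28) = (24, 28) (identity).
6Q: tangent at (24, 28): λ = (3·24² + 26)/(2·28) ≡ 18/25. 25⁻¹ ≡ 5 (mod 31) since 25·5 = 125 ≡ 1, so λ ≡ 18·5 ≡ 28.
  x = λ² - 24 - 24 = 784 - 48 ≡ 23; y = λ·(24 - 23) - 28 ≡ 0. → (23, 0)
7Q: (23, 0) + (24, 28). λ = (28 - 0)/(24 - 23) ≡ 28/1 mod 31. 1⁻¹ ≡ 1 (mod 31) since 1·1 = 1 ≡ 1, so λ ≡ 28.
  x = λ² - 23 - 24 = 784 - 47 ≡ 24; y = λ·(23 - 24) - 0 ≡ 3. → (24, 3)
8Q: (24, 3) + (24, 28): same x and y₁ ≡ -y₂, so the sum is the point at infinity.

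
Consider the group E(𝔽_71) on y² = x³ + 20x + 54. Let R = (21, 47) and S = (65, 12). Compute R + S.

(21, 47) + (65, 12). λ = (12 - 47)/(65 - 21) ≡ 36/44 mod 71. 44⁻¹ ≡ 21 (mod 71) since 44·21 = 924 ≡ 1, so λ ≡ 46.
  x = λ² - 21 - 65 = 2116 - 86 ≡ 42; y = λ·(21 - 42) - 47 ≡ 52. → (42, 52)

(42, 52)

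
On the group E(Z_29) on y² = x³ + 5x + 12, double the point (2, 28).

(3, 24)

tangent at (2, 28): λ = (3·2² + 5)/(2·28) ≡ 17/27. 27⁻¹ ≡ 14 (mod 29), so λ ≡ 17·14 ≡ 6.
  x = λ² - 2 - 2 = 36 - 4 ≡ 3; y = λ·(2 - 3) - 28 ≡ 24. → (3, 24)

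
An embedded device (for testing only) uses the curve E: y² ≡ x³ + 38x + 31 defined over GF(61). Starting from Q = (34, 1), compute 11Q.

(34, 60)

Repeated addition: build up to 11Q.
2Q: tangent at (34, 1): λ = (3·34² + 38)/(2·1) ≡ 29/2. 2⁻¹ ≡ 31 (mod 61) since 2·31 = 62 ≡ 1, so λ ≡ 29·31 ≡ 45.
  x = λ² - 34 - 34 = 2025 - 68 ≡ 5; y = λ·(34 - 5) - 1 ≡ 23. → (5, 23)
3Q: (5, 23) + (34, 1). λ = (1 - 23)/(34 - 5) ≡ 39/29 mod 61. 29⁻¹ ≡ 40 (mod 61), so λ ≡ 35.
  x = λ² - 5 - 34 = 1225 - 39 ≡ 27; y = λ·(5 - 27) - 23 ≡ 0. → (27, 0)
4Q: (27, 0) + (34, 1). λ = (1 - 0)/(34 - 27) ≡ 1/7 mod 61. 7⁻¹ ≡ 35 (mod 61), so λ ≡ 35.
  x = λ² - 27 - 34 = 1225 - 61 ≡ 5; y = λ·(27 - 5) - 0 ≡ 38. → (5, 38)
5Q: (5, 38) + (34, 1). λ = (1 - 38)/(34 - 5) ≡ 24/29 mod 61. 29⁻¹ ≡ 40 (mod 61) since 29·40 = 1160 ≡ 1, so λ ≡ 45.
  x = λ² - 5 - 34 = 2025 - 39 ≡ 34; y = λ·(5 - 34) - 38 ≡ 60. → (34, 60)
6Q: (34, 60) + (34, 1): same x and y₁ ≡ -y₂, so the sum is the point at infinity.
7Q: the point at infinity + (34, 1) = (34, 1) (identity).
8Q: tangent at (34, 1): λ = (3·34² + 38)/(2·1) ≡ 29/2. 2⁻¹ ≡ 31 (mod 61) since 2·31 = 62 ≡ 1, so λ ≡ 29·31 ≡ 45.
  x = λ² - 34 - 34 = 2025 - 68 ≡ 5; y = λ·(34 - 5) - 1 ≡ 23. → (5, 23)
9Q: (5, 23) + (34, 1). λ = (1 - 23)/(34 - 5) ≡ 39/29 mod 61. 29⁻¹ ≡ 40 (mod 61), so λ ≡ 35.
  x = λ² - 5 - 34 = 1225 - 39 ≡ 27; y = λ·(5 - 27) - 23 ≡ 0. → (27, 0)
10Q: (27, 0) + (34, 1). λ = (1 - 0)/(34 - 27) ≡ 1/7 mod 61. 7⁻¹ ≡ 35 (mod 61), so λ ≡ 35.
  x = λ² - 27 - 34 = 1225 - 61 ≡ 5; y = λ·(27 - 5) - 0 ≡ 38. → (5, 38)
11Q: (5, 38) + (34, 1). λ = (1 - 38)/(34 - 5) ≡ 24/29 mod 61. 29⁻¹ ≡ 40 (mod 61) since 29·40 = 1160 ≡ 1, so λ ≡ 45.
  x = λ² - 5 - 34 = 2025 - 39 ≡ 34; y = λ·(5 - 34) - 38 ≡ 60. → (34, 60)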